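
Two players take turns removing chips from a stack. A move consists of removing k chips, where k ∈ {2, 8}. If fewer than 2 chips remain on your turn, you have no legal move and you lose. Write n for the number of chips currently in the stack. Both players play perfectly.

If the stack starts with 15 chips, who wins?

The second player wins.

Positions with no move are L. A position that does have a move is losing for the player to move precisely when every available move leads to a winning position for the opponent. Fill in the labels:
n=0: no move → L
n=1: no move → L
n=2: reaches L-position 0 → W
n=3: reaches L-position 1 → W
n=4: only reaches 2(W), which is W → L
n=5: only reaches 3(W), which is W → L
n=6: reaches L-position 4 → W
n=7: reaches L-position 5 → W
n=8: reaches L-position 0 → W
n=9: reaches L-position 1 → W
n=10: only reaches 8(W), 2(W), all W → L
n=11: only reaches 9(W), 3(W), all W → L
n=12: reaches L-position 10 → W
n=13: reaches L-position 11 → W
n=14: only reaches 12(W), 6(W), all W → L
n=15: only reaches 13(W), 7(W), all W → L
Every move from 15 reaches a W position, so the mover loses.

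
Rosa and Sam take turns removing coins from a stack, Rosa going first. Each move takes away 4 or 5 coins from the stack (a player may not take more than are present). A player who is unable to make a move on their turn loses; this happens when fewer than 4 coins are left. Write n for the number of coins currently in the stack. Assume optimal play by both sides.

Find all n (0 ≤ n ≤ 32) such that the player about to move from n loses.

Work bottom-up. With no move the player to move loses. Otherwise the position is W if at least one move leads to an L position for the opponent, and L if every move leads to a W.
n=0: no move → L
n=1: no move → L
n=2: no move → L
n=3: no move → L
n=4: →0(L), so W
n=5: →1(L), so W
n=6: →2(L), so W
n=7: →3(L), so W
n=8: →3(L), so W
n=9: →5(W), 4(W) — all W, so L
n=10: →6(W), 5(W) — all W, so L
n=11: →7(W), 6(W) — all W, so L
n=12: →8(W), 7(W) — all W, so L
n=13: →9(L), so W
n=14: →10(L), so W
n=15: →11(L), so W
n=16: →12(L), so W
n=17: →12(L), so W
n=18: →14(W), 13(W) — all W, so L
n=19: →15(W), 14(W) — all W, so L
n=20: →16(W), 15(W) — all W, so L
n=21: →17(W), 16(W) — all W, so L
n=22: →18(L), so W
n=23: →19(L), so W
n=24: →20(L), so W
n=25: →21(L), so W
n=26: →21(L), so W
n=27: →23(W), 22(W) — all W, so L
n=28: →24(W), 23(W) — all W, so L
n=29: →25(W), 24(W) — all W, so L
n=30: →26(W), 25(W) — all W, so L
n=31: →27(L), so W
n=32: →28(L), so W
Reading off the rows marked L gives the requested list; there are 16 such values of n.

0, 1, 2, 3, 9, 10, 11, 12, 18, 19, 20, 21, 27, 28, 29, 30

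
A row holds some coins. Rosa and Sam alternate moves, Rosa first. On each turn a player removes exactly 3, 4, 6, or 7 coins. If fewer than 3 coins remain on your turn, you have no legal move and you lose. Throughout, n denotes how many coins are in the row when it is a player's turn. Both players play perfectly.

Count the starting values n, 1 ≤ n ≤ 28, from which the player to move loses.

8

Compute win/loss labels from the base case upward. A position with no move is L. Any other position is W if it can reach an L in one move, else L.
n=0: no move → L
n=1: no move → L
n=2: no move → L
n=3: W (go to 0, an L position)
n=4: W (go to 1, an L position)
n=5: W (go to 2, an L position)
n=6: W (go to 2, an L position)
n=7: W (go to 1, an L position)
n=8: W (go to 2, an L position)
n=9: W (go to 2, an L position)
n=10: L (options 7(W), 6(W), 4(W), 3(W) are all W)
n=11: L (options 8(W), 7(W), 5(W), 4(W) are all W)
n=12: L (options 9(W), 8(W), 6(W), 5(W) are all W)
n=13: W (go to 10, an L position)
n=14: W (go to 11, an L position)
n=15: W (go to 12, an L position)
n=16: W (go to 12, an L position)
n=17: W (go to 11, an L position)
n=18: W (go to 12, an L position)
n=19: W (go to 12, an L position)
n=20: L (options 17(W), 16(W), 14(W), 13(W) are all W)
n=21: L (options 18(W), 17(W), 15(W), 14(W) are all W)
n=22: L (options 19(W), 18(W), 16(W), 15(W) are all W)
n=23: W (go to 20, an L position)
n=24: W (go to 21, an L position)
n=25: W (go to 22, an L position)
n=26: W (go to 22, an L position)
n=27: W (go to 21, an L position)
n=28: W (go to 22, an L position)
L entries with 1 ≤ n ≤ 28 (n=0 is outside the asked range and is not counted): n = 1, 2, 10, 11, 12, 20, 21, 22; that makes 8.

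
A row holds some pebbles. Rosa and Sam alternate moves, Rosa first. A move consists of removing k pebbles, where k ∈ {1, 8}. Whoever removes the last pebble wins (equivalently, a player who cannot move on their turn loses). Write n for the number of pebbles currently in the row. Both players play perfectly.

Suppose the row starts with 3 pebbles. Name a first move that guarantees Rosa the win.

Use the standard recursion: the mover loses at a terminal position; elsewhere, the mover wins exactly when some move hands the opponent an L position.
n=0: no move → L
n=1: W (go to 0, an L position)
n=2: L (sole option 1(W) is W)
n=3: W (go to 2, an L position)
From 3, the L positions reachable in one move are: 2.

Remove 1, leaving 2.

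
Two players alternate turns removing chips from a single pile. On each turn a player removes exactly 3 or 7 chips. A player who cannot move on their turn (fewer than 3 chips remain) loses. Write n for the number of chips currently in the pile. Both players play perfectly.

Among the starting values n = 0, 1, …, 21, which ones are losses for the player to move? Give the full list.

0, 1, 2, 6, 10, 11, 12, 16, 20, 21

Build the W/L table. Terminal = L. A non-terminal position is W if it has a move to some L; otherwise it is L.
n=0: no move → L
n=1: no move → L
n=2: no move → L
n=3: W (go to 0, an L position)
n=4: W (go to 1, an L position)
n=5: W (go to 2, an L position)
n=6: L (sole option 3(W) is W)
n=7: W (go to 0, an L position)
n=8: W (go to 1, an L position)
n=9: W (go to 6, an L position)
n=10: L (options 7(W), 3(W) are all W)
n=11: L (options 8(W), 4(W) are all W)
n=12: L (options 9(W), 5(W) are all W)
n=13: W (go to 10, an L position)
n=14: W (go to 11, an L position)
n=15: W (go to 12, an L position)
n=16: L (options 13(W), 9(W) are all W)
n=17: W (go to 10, an L position)
n=18: W (go to 11, an L position)
n=19: W (go to 16, an L position)
n=20: L (options 17(W), 13(W) are all W)
n=21: L (options 18(W), 14(W) are all W)
Reading off the rows marked L gives the requested list; there are 10 such values of n.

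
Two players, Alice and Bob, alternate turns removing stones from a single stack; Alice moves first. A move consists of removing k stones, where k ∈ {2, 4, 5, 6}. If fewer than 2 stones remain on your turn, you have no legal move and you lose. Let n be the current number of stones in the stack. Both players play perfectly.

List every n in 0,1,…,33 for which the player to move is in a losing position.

0, 1, 8, 9, 16, 17, 24, 25, 32, 33

Positions with no move are L. A position that does have a move is losing for the player to move precisely when every available move leads to a winning position for the opponent. Fill in the labels:
n=0: no move → L
n=1: no move → L
n=2: W (go to 0, an L position)
n=3: W (go to 1, an L position)
n=4: W (go to 0, an L position)
n=5: W (go to 1, an L position)
n=6: W (go to 1, an L position)
n=7: W (go to 1, an L position)
n=8: L (options 6(W), 4(W), 3(W), 2(W) are all W)
n=9: L (options 7(W), 5(W), 4(W), 3(W) are all W)
n=10: W (go to 8, an L position)
n=11: W (go to 9, an L position)
n=12: W (go to 8, an L position)
n=13: W (go to 9, an L position)
n=14: W (go to 9, an L position)
n=15: W (go to 9, an L position)
n=16: L (options 14(W), 12(W), 11(W), 10(W) are all W)
n=17: L (options 15(W), 13(W), 12(W), 11(W) are all W)
n=18: W (go to 16, an L position)
n=19: W (go to 17, an L position)
n=20: W (go to 16, an L position)
n=21: W (go to 17, an L position)
n=22: W (go to 17, an L position)
n=23: W (go to 17, an L position)
n=24: L (options 22(W), 20(W), 19(W), 18(W) are all W)
n=25: L (options 23(W), 21(W), 20(W), 19(W) are all W)
n=26: W (go to 24, an L position)
n=27: W (go to 25, an L position)
n=28: W (go to 24, an L position)
n=29: W (go to 25, an L position)
n=30: W (go to 25, an L position)
n=31: W (go to 25, an L position)
n=32: L (options 30(W), 28(W), 27(W), 26(W) are all W)
n=33: L (options 31(W), 29(W), 28(W), 27(W) are all W)
Reading off the rows marked L gives the requested list; there are 10 such values of n.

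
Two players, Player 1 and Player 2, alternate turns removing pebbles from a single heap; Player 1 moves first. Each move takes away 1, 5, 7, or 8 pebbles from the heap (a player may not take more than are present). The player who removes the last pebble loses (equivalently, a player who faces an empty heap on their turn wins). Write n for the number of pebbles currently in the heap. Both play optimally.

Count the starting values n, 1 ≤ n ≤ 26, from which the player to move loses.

8

Classify positions by backward induction: terminal positions (no move available) are W. From any other position, the mover wins iff some move reaches an L.
n=0: no move; the opponent has just taken the last pebble and therefore loses → W
n=1: →0(W) only, which is W, so L
n=2: →1(L), so W
n=3: →2(W) only, which is W, so L
n=4: →3(L), so W
n=5: →4(W), 0(W) — all W, so L
n=6: →5(L), so W
n=7: →6(W), 2(W), 0(W) — all W, so L
n=8: →7(L), so W
n=9: →1(L), so W
n=10: →5(L), so W
n=11: →3(L), so W
n=12: →7(L), so W
n=13: →5(L), so W
n=14: →7(L), so W
n=15: →7(L), so W
n=16: →15(W), 11(W), 9(W), 8(W) — all W, so L
n=17: →16(L), so W
n=18: →17(W), 13(W), 11(W), 10(W) — all W, so L
n=19: →18(L), so W
n=20: →19(W), 15(W), 13(W), 12(W) — all W, so L
n=21: →20(L), so W
n=22: →21(W), 17(W), 15(W), 14(W) — all W, so L
n=23: →22(L), so W
n=24: →16(L), so W
n=25: →20(L), so W
n=26: →18(L), so W
L entries with 1 ≤ n ≤ 26 (the range starts at n=1): n = 1, 3, 5, 7, 16, 18, 20, 22; that makes 8.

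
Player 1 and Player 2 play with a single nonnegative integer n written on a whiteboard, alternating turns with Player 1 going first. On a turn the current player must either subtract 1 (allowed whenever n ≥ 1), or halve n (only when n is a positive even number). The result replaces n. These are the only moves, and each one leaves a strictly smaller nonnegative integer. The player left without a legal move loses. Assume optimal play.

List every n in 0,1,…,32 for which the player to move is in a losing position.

0, 2, 5, 7, 9, 11, 13, 15, 17, 19, 21, 23, 25, 27, 29, 31

Use the standard recursion: the mover loses at a terminal position; elsewhere, the mover wins exactly when some move hands the opponent an L position.
n=0: no move → L
n=1: W (go to 0, an L position)
n=2: L (sole option 1(W) is W)
n=3: W (go to 2, an L position)
n=4: W (go to 2, an L position)
n=5: L (sole option 4(W) is W)
n=6: W (go to 5, an L position)
n=7: L (sole option 6(W) is W)
n=8: W (go to 7, an L position)
n=9: L (sole option 8(W) is W)
n=10: W (go to 5, an L position)
n=11: L (sole option 10(W) is W)
n=12: W (go to 11, an L position)
n=13: L (sole option 12(W) is W)
n=14: W (go to 7, an L position)
n=15: L (sole option 14(W) is W)
n=16: W (go to 15, an L position)
n=17: L (sole option 16(W) is W)
n=18: W (go to 9, an L position)
n=19: L (sole option 18(W) is W)
n=20: W (go to 19, an L position)
n=21: L (sole option 20(W) is W)
n=22: W (go to 11, an L position)
n=23: L (sole option 22(W) is W)
n=24: W (go to 23, an L position)
n=25: L (sole option 24(W) is W)
n=26: W (go to 13, an L position)
n=27: L (sole option 26(W) is W)
n=28: W (go to 27, an L position)
n=29: L (sole option 28(W) is W)
n=30: W (go to 15, an L position)
n=31: L (sole option 30(W) is W)
n=32: W (go to 31, an L position)
Reading off the rows marked L gives the requested list; there are 16 such values of n.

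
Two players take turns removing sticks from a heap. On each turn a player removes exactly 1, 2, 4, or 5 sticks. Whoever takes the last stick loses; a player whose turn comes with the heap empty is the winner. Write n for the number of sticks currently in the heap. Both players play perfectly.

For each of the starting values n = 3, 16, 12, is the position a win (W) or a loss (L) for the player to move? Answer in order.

Positions with no move are W. A position that does have a move is losing for the player to move precisely when every available move leads to a winning position for the opponent. Fill in the labels:
n=0: no move; the opponent has just taken the last stick and therefore loses → W
n=1: only reaches 0(W), which is W → L
n=2: reaches L-position 1 → W
n=3: reaches L-position 1 → W
n=4: only reaches 3(W), 2(W), 0(W), all W → L
n=5: reaches L-position 4 → W
n=6: reaches L-position 4 → W
n=7: only reaches 6(W), 5(W), 3(W), 2(W), all W → L
n=8: reaches L-position 7 → W
n=9: reaches L-position 7 → W
n=10: only reaches 9(W), 8(W), 6(W), 5(W), all W → L
n=11: reaches L-position 10 → W
n=12: reaches L-position 10 → W
n=13: only reaches 12(W), 11(W), 9(W), 8(W), all W → L
n=14: reaches L-position 13 → W
n=15: reaches L-position 13 → W
n=16: only reaches 15(W), 14(W), 12(W), 11(W), all W → L

3: W, 16: L, 12: W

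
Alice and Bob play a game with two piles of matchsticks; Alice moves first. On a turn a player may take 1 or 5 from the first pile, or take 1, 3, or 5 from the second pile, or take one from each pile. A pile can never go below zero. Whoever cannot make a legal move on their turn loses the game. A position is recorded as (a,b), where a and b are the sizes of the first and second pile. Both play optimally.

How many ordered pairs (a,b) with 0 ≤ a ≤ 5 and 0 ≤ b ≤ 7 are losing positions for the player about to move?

Compute win/loss labels from the base case upward. A position with no move is L. Any other position is W if it can reach an L in one move, else L.
Every move lowers a or b (never raises either), so fill the grid row by row in increasing a, and left to right within a row: each cell's successors are then already labelled.
      b=0  b=1  b=2  b=3  b=4  b=5  b=6  b=7
a=0:    L    W    L    W    L    W    L    W
a=1:    W    W    W    W    W    W    W    W
a=2:    L    W    L    W    L    W    L    W
a=3:    W    W    W    W    W    W    W    W
a=4:    L    W    L    W    L    W    L    W
a=5:    W    W    W    W    W    W    W    W
Cells with no legal move (terminal, hence L): (0,0).
The remaining L cells, each justified by listing all of its moves:
(0,2): only reaches (0,1)(W), which is W → L
(0,4): only reaches (0,3)(W), (0,1)(W), all W → L
(0,6): only reaches (0,5)(W), (0,3)(W), (0,1)(W), all W → L
(2,0): only reaches (1,0)(W), which is W → L
(2,2): only reaches (1,2)(W), (2,1)(W), (1,1)(W), all W → L
(2,4): only reaches (1,4)(W), (2,3)(W), (2,1)(W), (1,3)(W), all W → L
(2,6): only reaches (1,6)(W), (2,5)(W), (2,3)(W), (2,1)(W), (1,5)(W), all W → L
(4,0): only reaches (3,0)(W), which is W → L
(4,2): only reaches (3,2)(W), (4,1)(W), (3,1)(W), all W → L
(4,4): only reaches (3,4)(W), (4,3)(W), (4,1)(W), (3,3)(W), all W → L
(4,6): only reaches (3,6)(W), (4,5)(W), (4,3)(W), (4,1)(W), (3,5)(W), all W → L
Every other cell has at least one move into one of the L cells above, so it is W.
L cells per row: a=0: 4, a=1: 0, a=2: 4, a=3: 0, a=4: 4, a=5: 0; total 12.

12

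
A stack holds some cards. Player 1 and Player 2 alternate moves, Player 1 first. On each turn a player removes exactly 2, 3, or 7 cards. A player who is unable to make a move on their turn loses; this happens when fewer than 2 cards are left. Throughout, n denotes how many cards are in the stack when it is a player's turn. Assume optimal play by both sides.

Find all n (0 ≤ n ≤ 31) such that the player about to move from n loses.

0, 1, 5, 6, 10, 11, 15, 16, 20, 21, 25, 26, 30, 31

Build the W/L table. Terminal = L. A non-terminal position is W if it has a move to some L; otherwise it is L.
n=0: no move → L
n=1: no move → L
n=2: reaches L-position 0 → W
n=3: reaches L-position 1 → W
n=4: reaches L-position 1 → W
n=5: only reaches 3(W), 2(W), all W → L
n=6: only reaches 4(W), 3(W), all W → L
n=7: reaches L-position 5 → W
n=8: reaches L-position 6 → W
n=9: reaches L-position 6 → W
n=10: only reaches 8(W), 7(W), 3(W), all W → L
n=11: only reaches 9(W), 8(W), 4(W), all W → L
n=12: reaches L-position 10 → W
n=13: reaches L-position 11 → W
n=14: reaches L-position 11 → W
n=15: only reaches 13(W), 12(W), 8(W), all W → L
n=16: only reaches 14(W), 13(W), 9(W), all W → L
n=17: reaches L-position 15 → W
n=18: reaches L-position 16 → W
n=19: reaches L-position 16 → W
n=20: only reaches 18(W), 17(W), 13(W), all W → L
n=21: only reaches 19(W), 18(W), 14(W), all W → L
n=22: reaches L-position 20 → W
n=23: reaches L-position 21 → W
n=24: reaches L-position 21 → W
n=25: only reaches 23(W), 22(W), 18(W), all W → L
n=26: only reaches 24(W), 23(W), 19(W), all W → L
n=27: reaches L-position 25 → W
n=28: reaches L-position 26 → W
n=29: reaches L-position 26 → W
n=30: only reaches 28(W), 27(W), 23(W), all W → L
n=31: only reaches 29(W), 28(W), 24(W), all W → L
The losing starting values of n are exactly the entries labelled L in this table (14 of them).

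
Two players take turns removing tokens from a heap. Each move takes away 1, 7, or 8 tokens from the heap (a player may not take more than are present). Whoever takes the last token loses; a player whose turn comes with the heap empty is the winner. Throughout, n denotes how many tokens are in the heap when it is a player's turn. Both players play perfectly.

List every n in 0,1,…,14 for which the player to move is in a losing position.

1, 3, 5, 7

Positions with no move are W. A position that does have a move is losing for the player to move precisely when every available move leads to a winning position for the opponent. Fill in the labels:
n=0: no move; the opponent has just taken the last token and therefore loses → W
n=1: L (sole option 0(W) is W)
n=2: W (go to 1, an L position)
n=3: L (sole option 2(W) is W)
n=4: W (go to 3, an L position)
n=5: L (sole option 4(W) is W)
n=6: W (go to 5, an L position)
n=7: L (options 6(W), 0(W) are all W)
n=8: W (go to 7, an L position)
n=9: W (go to 1, an L position)
n=10: W (go to 3, an L position)
n=11: W (go to 3, an L position)
n=12: W (go to 5, an L position)
n=13: W (go to 5, an L position)
n=14: W (go to 7, an L position)
Reading off the rows marked L gives the requested list; there are 4 such values of n.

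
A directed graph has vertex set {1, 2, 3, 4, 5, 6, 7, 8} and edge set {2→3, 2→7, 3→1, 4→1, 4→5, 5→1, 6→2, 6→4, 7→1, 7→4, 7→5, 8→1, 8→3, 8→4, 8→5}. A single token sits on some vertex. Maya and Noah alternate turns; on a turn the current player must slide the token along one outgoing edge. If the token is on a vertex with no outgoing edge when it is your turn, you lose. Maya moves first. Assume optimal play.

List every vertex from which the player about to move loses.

1, 2

Use the standard recursion: the mover loses at a terminal position; elsewhere, the mover wins exactly when some move hands the opponent an L position.
Every edge goes from a vertex to one that appears earlier in the order 1, 5, 4, 7, 3, 2, 6, 8, so processing vertices in that order labels each vertex after all of its successors.
1: no outgoing edge → L
5: →1(L), so W
4: →1(L), so W
7: →1(L), so W
3: →1(L), so W
2: →3(W), 7(W) — all W, so L
6: →2(L), so W
8: →1(L), so W
The losing starting vertices are exactly the entries labelled L in this table (2 of them).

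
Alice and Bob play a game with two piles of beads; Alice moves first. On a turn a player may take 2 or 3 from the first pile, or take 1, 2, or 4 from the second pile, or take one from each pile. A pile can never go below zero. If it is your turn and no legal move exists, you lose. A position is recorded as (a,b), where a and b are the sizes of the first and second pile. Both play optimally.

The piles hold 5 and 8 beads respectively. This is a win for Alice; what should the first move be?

Move to (2,8).

Work bottom-up. With no move the player to move loses. Otherwise the position is W if at least one move leads to an L position for the opponent, and L if every move leads to a W.
No move ever increases a pile, so every position that can arise here has a ≤ 5 and b ≤ 8; it is enough to label the cells with 0 ≤ a ≤ 5 and 0 ≤ b ≤ 8.
Every move lowers a or b (never raises either), so fill the grid row by row in increasing a, and left to right within a row: each cell's successors are then already labelled.
      b=0  b=1  b=2  b=3  b=4  b=5  b=6  b=7  b=8
a=0:    L    W    W    L    W    W    L    W    W
a=1:    L    W    W    L    W    W    L    W    W
a=2:    W    W    L    W    W    L    W    W    L
a=3:    W    L    W    W    L    W    W    L    W
a=4:    W    L    W    W    L    W    W    L    W
a=5:    L    W    W    L    W    W    L    W    W
Cells with no legal move (terminal, hence L): (0,0), (1,0).
The remaining L cells, each justified by listing all of its moves:
(0,3): moves to (0,2)(W), (0,1)(W); every one is W ⇒ L
(0,6): moves to (0,5)(W), (0,4)(W), (0,2)(W); every one is W ⇒ L
(1,3): moves to (1,2)(W), (1,1)(W), (0,2)(W); every one is W ⇒ L
(1,6): moves to (1,5)(W), (1,4)(W), (1,2)(W), (0,5)(W); every one is W ⇒ L
(2,2): moves to (0,2)(W), (2,1)(W), (2,0)(W), (1,1)(W); every one is W ⇒ L
(2,5): moves to (0,5)(W), (2,4)(W), (2,3)(W), (2,1)(W), (1,4)(W); every one is W ⇒ L
(2,8): moves to (0,8)(W), (2,7)(W), (2,6)(W), (2,4)(W), (1,7)(W); every one is W ⇒ L
(3,1): moves to (1,1)(W), (0,1)(W), (3,0)(W), (2,0)(W); every one is W ⇒ L
(3,4): moves to (1,4)(W), (0,4)(W), (3,3)(W), (3,2)(W), (3,0)(W), (2,3)(W); every one is W ⇒ L
(3,7): moves to (1,7)(W), (0,7)(W), (3,6)(W), (3,5)(W), (3,3)(W), (2,6)(W); every one is W ⇒ L
(4,1): moves to (2,1)(W), (1,1)(W), (4,0)(W), (3,0)(W); every one is W ⇒ L
(4,4): moves to (2,4)(W), (1,4)(W), (4,3)(W), (4,2)(W), (4,0)(W), (3,3)(W); every one is W ⇒ L
(4,7): moves to (2,7)(W), (1,7)(W), (4,6)(W), (4,5)(W), (4,3)(W), (3,6)(W); every one is W ⇒ L
(5,0): moves to (3,0)(W), (2,0)(W); every one is W ⇒ L
(5,3): moves to (3,3)(W), (2,3)(W), (5,2)(W), (5,1)(W), (4,2)(W); every one is W ⇒ L
(5,6): moves to (3,6)(W), (2,6)(W), (5,5)(W), (5,4)(W), (5,2)(W), (4,5)(W); every one is W ⇒ L
Every other cell has at least one move into one of the L cells above, so it is W.
From (5,8), the L positions reachable in one move are: (2,8), (5,6), (4,7). Any move reaching one of these is winning.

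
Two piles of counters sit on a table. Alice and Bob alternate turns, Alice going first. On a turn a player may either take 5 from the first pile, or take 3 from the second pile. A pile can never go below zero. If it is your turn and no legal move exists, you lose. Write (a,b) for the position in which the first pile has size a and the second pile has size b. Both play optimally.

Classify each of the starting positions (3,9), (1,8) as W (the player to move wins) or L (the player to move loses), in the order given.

Classify positions by backward induction: terminal positions (no move available) are L. From any other position, the mover wins iff some move reaches an L.
No move ever increases a pile, so every position that can arise here has a ≤ 3 and b ≤ 9; it is enough to label the cells with 0 ≤ a ≤ 3 and 0 ≤ b ≤ 9.
Every move lowers a or b (never raises either), so fill the grid row by row in increasing a, and left to right within a row: each cell's successors are then already labelled.
      b=0  b=1  b=2  b=3  b=4  b=5  b=6  b=7  b=8  b=9
a=0:    L    L    L    W    W    W    L    L    L    W
a=1:    L    L    L    W    W    W    L    L    L    W
a=2:    L    L    L    W    W    W    L    L    L    W
a=3:    L    L    L    W    W    W    L    L    L    W
Cells with no legal move (terminal, hence L): (0,0), (0,1), (0,2), (1,0), (1,1), (1,2), (2,0), (2,1), (2,2), (3,0), (3,1), (3,2).
The remaining L cells, each justified by listing all of its moves:
(0,6): →(0,3)(W) only, which is W, so L
(0,7): →(0,4)(W) only, which is W, so L
(0,8): →(0,5)(W) only, which is W, so L
(1,6): →(1,3)(W) only, which is W, so L
(1,7): →(1,4)(W) only, which is W, so L
(1,8): →(1,5)(W) only, which is W, so L
(2,6): →(2,3)(W) only, which is W, so L
(2,7): →(2,4)(W) only, which is W, so L
(2,8): →(2,5)(W) only, which is W, so L
(3,6): →(3,3)(W) only, which is W, so L
(3,7): →(3,4)(W) only, which is W, so L
(3,8): →(3,5)(W) only, which is W, so L
Every other cell has at least one move into one of the L cells above, so it is W.
(3,9): the move to (3,6) reaches an L cell, so W
(1,8): one of the L cells justified above, so L

(3,9): W, (1,8): L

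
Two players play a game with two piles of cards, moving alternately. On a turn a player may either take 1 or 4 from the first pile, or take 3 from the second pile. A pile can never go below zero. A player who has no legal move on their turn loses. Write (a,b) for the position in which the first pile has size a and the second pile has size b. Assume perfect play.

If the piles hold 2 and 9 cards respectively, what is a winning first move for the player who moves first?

Classify positions by backward induction: terminal positions (no move available) are L. From any other position, the mover wins iff some move reaches an L.
No move ever increases a pile, so every position that can arise here has a ≤ 2 and b ≤ 9; it is enough to label the cells with 0 ≤ a ≤ 2 and 0 ≤ b ≤ 9.
Every move lowers a or b (never raises either), so fill the grid row by row in increasing a, and left to right within a row: each cell's successors are then already labelled.
      b=0  b=1  b=2  b=3  b=4  b=5  b=6  b=7  b=8  b=9
a=0:    L    L    L    W    W    W    L    L    L    W
a=1:    W    W    W    L    L    L    W    W    W    L
a=2:    L    L    L    W    W    W    L    L    L    W
Cells with no legal move (terminal, hence L): (0,0), (0,1), (0,2).
The remaining L cells, each justified by listing all of its moves:
(0,6): only reaches (0,3)(W), which is W → L
(0,7): only reaches (0,4)(W), which is W → L
(0,8): only reaches (0,5)(W), which is W → L
(1,3): only reaches (0,3)(W), (1,0)(W), all W → L
(1,4): only reaches (0,4)(W), (1,1)(W), all W → L
(1,5): only reaches (0,5)(W), (1,2)(W), all W → L
(1,9): only reaches (0,9)(W), (1,6)(W), all W → L
(2,0): only reaches (1,0)(W), which is W → L
(2,1): only reaches (1,1)(W), which is W → L
(2,2): only reaches (1,2)(W), which is W → L
(2,6): only reaches (1,6)(W), (2,3)(W), all W → L
(2,7): only reaches (1,7)(W), (2,4)(W), all W → L
(2,8): only reaches (1,8)(W), (2,5)(W), all W → L
Every other cell has at least one move into one of the L cells above, so it is W.
From (2,9), the L positions reachable in one move are: (1,9), (2,6). Any move reaching one of these is winning.

Move to (1,9).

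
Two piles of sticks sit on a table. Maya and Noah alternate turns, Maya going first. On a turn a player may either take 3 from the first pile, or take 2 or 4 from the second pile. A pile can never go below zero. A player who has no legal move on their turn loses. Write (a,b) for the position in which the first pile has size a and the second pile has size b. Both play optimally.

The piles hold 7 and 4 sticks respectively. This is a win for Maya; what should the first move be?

Positions with no move are L. A position that does have a move is losing for the player to move precisely when every available move leads to a winning position for the opponent. Fill in the labels:
No move ever increases a pile, so every position that can arise here has a ≤ 7 and b ≤ 4; it is enough to label the cells with 0 ≤ a ≤ 7 and 0 ≤ b ≤ 4.
Every move lowers a or b (never raises either), so fill the grid row by row in increasing a, and left to right within a row: each cell's successors are then already labelled.
      b=0  b=1  b=2  b=3  b=4
a=0:    L    L    W    W    W
a=1:    L    L    W    W    W
a=2:    L    L    W    W    W
a=3:    W    W    L    L    W
a=4:    W    W    L    L    W
a=5:    W    W    L    L    W
a=6:    L    L    W    W    W
a=7:    L    L    W    W    W
Cells with no legal move (terminal, hence L): (0,0), (0,1), (1,0), (1,1), (2,0), (2,1).
The remaining L cells, each justified by listing all of its moves:
(3,2): moves to (0,2)(W), (3,0)(W); every one is W ⇒ L
(3,3): moves to (0,3)(W), (3,1)(W); every one is W ⇒ L
(4,2): moves to (1,2)(W), (4,0)(W); every one is W ⇒ L
(4,3): moves to (1,3)(W), (4,1)(W); every one is W ⇒ L
(5,2): moves to (2,2)(W), (5,0)(W); every one is W ⇒ L
(5,3): moves to (2,3)(W), (5,1)(W); every one is W ⇒ L
(6,0): the only move is to (3,0)(W), a W ⇒ L
(6,1): the only move is to (3,1)(W), a W ⇒ L
(7,0): the only move is to (4,0)(W), a W ⇒ L
(7,1): the only move is to (4,1)(W), a W ⇒ L
Every other cell has at least one move into one of the L cells above, so it is W.
From (7,4), the L positions reachable in one move are: (7,0).

Move to (7,0).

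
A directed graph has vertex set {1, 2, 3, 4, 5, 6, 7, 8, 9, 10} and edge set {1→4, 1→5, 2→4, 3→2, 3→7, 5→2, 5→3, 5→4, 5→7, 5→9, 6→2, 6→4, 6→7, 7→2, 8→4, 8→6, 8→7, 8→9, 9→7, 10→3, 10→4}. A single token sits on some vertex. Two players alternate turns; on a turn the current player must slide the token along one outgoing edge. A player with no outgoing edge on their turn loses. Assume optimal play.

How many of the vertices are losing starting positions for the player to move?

Label each position W (a win for the player to move) or L (a loss). A position with no legal move is L; any other position is W exactly when some move reaches an L, and L when every move reaches a W.
Every edge goes from a vertex to one that appears earlier in the order 4, 2, 7, 6, 9, 3, 8, 10, 5, 1, so processing vertices in that order labels each vertex after all of its successors.
4: no outgoing edge → L
2: →4(L), so W
7: →2(W) only, which is W, so L
6: →7(L), so W
9: →7(L), so W
3: →7(L), so W
8: →7(L), so W
10: →4(L), so W
5: →7(L), so W
1: →4(L), so W
The L vertices are 4, 7; that is 2 in all.

2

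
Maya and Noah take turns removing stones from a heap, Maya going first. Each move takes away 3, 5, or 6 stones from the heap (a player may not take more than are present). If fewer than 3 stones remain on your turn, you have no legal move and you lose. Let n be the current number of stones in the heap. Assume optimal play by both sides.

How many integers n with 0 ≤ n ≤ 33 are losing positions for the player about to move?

Classify positions by backward induction: terminal positions (no move available) are L. From any other position, the mover wins iff some move reaches an L.
n=0: no move → L
n=1: no move → L
n=2: no move → L
n=3: can move to 0, which is L ⇒ W
n=4: can move to 1, which is L ⇒ W
n=5: can move to 2, which is L ⇒ W
n=6: can move to 1, which is L ⇒ W
n=7: can move to 2, which is L ⇒ W
n=8: can move to 2, which is L ⇒ W
n=9: moves to 6(W), 4(W), 3(W); every one is W ⇒ L
n=10: moves to 7(W), 5(W), 4(W); every one is W ⇒ L
n=11: moves to 8(W), 6(W), 5(W); every one is W ⇒ L
n=12: can move to 9, which is L ⇒ W
n=13: can move to 10, which is L ⇒ W
n=14: can move to 11, which is L ⇒ W
n=15: can move to 10, which is L ⇒ W
n=16: can move to 11, which is L ⇒ W
n=17: can move to 11, which is L ⇒ W
n=18: moves to 15(W), 13(W), 12(W); every one is W ⇒ L
n=19: moves to 16(W), 14(W), 13(W); every one is W ⇒ L
n=20: moves to 17(W), 15(W), 14(W); every one is W ⇒ L
n=21: can move to 18, which is L ⇒ W
n=22: can move to 19, which is L ⇒ W
n=23: can move to 20, which is L ⇒ W
n=24: can move to 19, which is L ⇒ W
n=25: can move to 20, which is L ⇒ W
n=26: can move to 20, which is L ⇒ W
n=27: moves to 24(W), 22(W), 21(W); every one is W ⇒ L
n=28: moves to 25(W), 23(W), 22(W); every one is W ⇒ L
n=29: moves to 26(W), 24(W), 23(W); every one is W ⇒ L
n=30: can move to 27, which is L ⇒ W
n=31: can move to 28, which is L ⇒ W
n=32: can move to 29, which is L ⇒ W
n=33: can move to 28, which is L ⇒ W
L entries with 0 ≤ n ≤ 33: n = 0, 1, 2, 9, 10, 11, 18, 19, 20, 27, 28, 29; that makes 12.

12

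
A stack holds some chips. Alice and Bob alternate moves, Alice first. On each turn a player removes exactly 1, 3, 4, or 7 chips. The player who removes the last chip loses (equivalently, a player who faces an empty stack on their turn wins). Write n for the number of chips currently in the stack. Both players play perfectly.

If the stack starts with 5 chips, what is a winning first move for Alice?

Label each position W (a win for the player to move) or L (a loss). A position with no legal move is W; any other position is W exactly when some move reaches an L, and L when every move reaches a W.
n=0: no move; the opponent has just taken the last chip and therefore loses → W
n=1: the only move is to 0(W), a W ⇒ L
n=2: can move to 1, which is L ⇒ W
n=3: moves to 2(W), 0(W); every one is W ⇒ L
n=4: can move to 3, which is L ⇒ W
n=5: can move to 1, which is L ⇒ W
From 5, the L positions reachable in one move are: 1.

Remove 4, leaving 1.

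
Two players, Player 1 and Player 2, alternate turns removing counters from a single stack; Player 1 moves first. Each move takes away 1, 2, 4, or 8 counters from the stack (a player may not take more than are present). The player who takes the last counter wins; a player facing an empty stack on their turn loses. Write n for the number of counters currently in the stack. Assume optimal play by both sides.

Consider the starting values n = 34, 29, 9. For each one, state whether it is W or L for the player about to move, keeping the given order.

34: W, 29: W, 9: L

Compute win/loss labels from the base case upward. A position with no move is L. Any other position is W if it can reach an L in one move, else L.
n=0: no move → L
n=1: →0(L), so W
n=2: →0(L), so W
n=3: →2(W), 1(W) — all W, so L
n=4: →3(L), so W
n=5: →3(L), so W
n=6: →5(W), 4(W), 2(W) — all W, so L
n=7: →6(L), so W
n=8: →6(L), so W
n=9: →8(W), 7(W), 5(W), 1(W) — all W, so L
n=10: →9(L), so W
n=11: →9(L), so W
n=12: →11(W), 10(W), 8(W), 4(W) — all W, so L
n=13: →12(L), so W
n=14: →12(L), so W
n=15: →14(W), 13(W), 11(W), 7(W) — all W, so L
n=16: →15(L), so W
n=17: →15(L), so W
n=18: →17(W), 16(W), 14(W), 10(W) — all W, so L
n=19: →18(L), so W
n=20: →18(L), so W
n=21: →20(W), 19(W), 17(W), 13(W) — all W, so L
n=22: →21(L), so W
n=23: →21(L), so W
n=24: →23(W), 22(W), 20(W), 16(W) — all W, so L
n=25: →24(L), so W
n=26: →24(L), so W
n=27: →26(W), 25(W), 23(W), 19(W) — all W, so L
n=28: →27(L), so W
n=29: →27(L), so W
n=30: →29(W), 28(W), 26(W), 22(W) — all W, so L
n=31: →30(L), so W
n=32: →30(L), so W
n=33: →32(W), 31(W), 29(W), 25(W) — all W, so L
n=34: →33(L), so W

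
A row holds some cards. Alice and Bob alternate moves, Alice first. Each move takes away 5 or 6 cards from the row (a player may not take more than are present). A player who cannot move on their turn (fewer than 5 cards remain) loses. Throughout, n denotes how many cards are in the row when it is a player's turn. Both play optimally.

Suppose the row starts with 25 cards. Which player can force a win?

Bob wins.

Build the W/L table. Terminal = L. A non-terminal position is W if it has a move to some L; otherwise it is L.
n=0: no move → L
n=1: no move → L
n=2: no move → L
n=3: no move → L
n=4: no move → L
n=5: W (go to 0, an L position)
n=6: W (go to 1, an L position)
n=7: W (go to 2, an L position)
n=8: W (go to 3, an L position)
n=9: W (go to 4, an L position)
n=10: W (go to 4, an L position)
n=11: L (options 6(W), 5(W) are all W)
n=12: L (options 7(W), 6(W) are all W)
n=13: L (options 8(W), 7(W) are all W)
n=14: L (options 9(W), 8(W) are all W)
n=15: L (options 10(W), 9(W) are all W)
n=16: W (go to 11, an L position)
n=17: W (go to 12, an L position)
n=18: W (go to 13, an L position)
n=19: W (go to 14, an L position)
n=20: W (go to 15, an L position)
n=21: W (go to 15, an L position)
n=22: L (options 17(W), 16(W) are all W)
n=23: L (options 18(W), 17(W) are all W)
n=24: L (options 19(W), 18(W) are all W)
n=25: L (options 20(W), 19(W) are all W)
The starting position 25 is L: whatever Alice does, the opponent receives a W position.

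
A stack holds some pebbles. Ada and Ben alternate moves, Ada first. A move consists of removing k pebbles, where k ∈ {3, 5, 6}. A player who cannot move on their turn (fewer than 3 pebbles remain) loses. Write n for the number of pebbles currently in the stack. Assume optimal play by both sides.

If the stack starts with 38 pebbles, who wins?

Work bottom-up. With no move the player to move loses. Otherwise the position is W if at least one move leads to an L position for the opponent, and L if every move leads to a W.
n=0: no move → L
n=1: no move → L
n=2: no move → L
n=3: reaches L-position 0 → W
n=4: reaches L-position 1 → W
n=5: reaches L-position 2 → W
n=6: reaches L-position 1 → W
n=7: reaches L-position 2 → W
n=8: reaches L-position 2 → W
n=9: only reaches 6(W), 4(W), 3(W), all W → L
n=10: only reaches 7(W), 5(W), 4(W), all W → L
n=11: only reaches 8(W), 6(W), 5(W), all W → L
n=12: reaches L-position 9 → W
n=13: reaches L-position 10 → W
n=14: reaches L-position 11 → W
n=15: reaches L-position 10 → W
n=16: reaches L-position 11 → W
n=17: reaches L-position 11 → W
n=18: only reaches 15(W), 13(W), 12(W), all W → L
n=19: only reaches 16(W), 14(W), 13(W), all W → L
n=20: only reaches 17(W), 15(W), 14(W), all W → L
n=21: reaches L-position 18 → W
n=22: reaches L-position 19 → W
n=23: reaches L-position 20 → W
n=24: reaches L-position 19 → W
n=25: reaches L-position 20 → W
n=26: reaches L-position 20 → W
n=27: only reaches 24(W), 22(W), 21(W), all W → L
n=28: only reaches 25(W), 23(W), 22(W), all W → L
n=29: only reaches 26(W), 24(W), 23(W), all W → L
n=30: reaches L-position 27 → W
n=31: reaches L-position 28 → W
n=32: reaches L-position 29 → W
n=33: reaches L-position 28 → W
n=34: reaches L-position 29 → W
n=35: reaches L-position 29 → W
n=36: only reaches 33(W), 31(W), 30(W), all W → L
n=37: only reaches 34(W), 32(W), 31(W), all W → L
n=38: only reaches 35(W), 33(W), 32(W), all W → L
Every move from 38 reaches a W position, so the mover loses.

Ben wins.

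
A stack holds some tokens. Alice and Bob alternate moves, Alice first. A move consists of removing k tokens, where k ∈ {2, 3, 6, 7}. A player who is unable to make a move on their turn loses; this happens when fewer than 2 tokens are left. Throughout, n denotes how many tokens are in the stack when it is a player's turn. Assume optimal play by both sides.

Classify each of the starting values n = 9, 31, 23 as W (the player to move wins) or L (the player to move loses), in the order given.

9: L, 31: W, 23: L

Positions with no move are L. A position that does have a move is losing for the player to move precisely when every available move leads to a winning position for the opponent. Fill in the labels:
n=0: no move → L
n=1: no move → L
n=2: →0(L), so W
n=3: →1(L), so W
n=4: →1(L), so W
n=5: →3(W), 2(W) — all W, so L
n=6: →0(L), so W
n=7: →5(L), so W
n=8: →5(L), so W
n=9: →7(W), 6(W), 3(W), 2(W) — all W, so L
n=10: →8(W), 7(W), 4(W), 3(W) — all W, so L
n=11: →9(L), so W
n=12: →10(L), so W
n=13: →10(L), so W
n=14: →12(W), 11(W), 8(W), 7(W) — all W, so L
n=15: →9(L), so W
n=16: →14(L), so W
n=17: →14(L), so W
n=18: →16(W), 15(W), 12(W), 11(W) — all W, so L
n=19: →17(W), 16(W), 13(W), 12(W) — all W, so L
n=20: →18(L), so W
n=21: →19(L), so W
n=22: →19(L), so W
n=23: →21(W), 20(W), 17(W), 16(W) — all W, so L
n=24: →18(L), so W
n=25: →23(L), so W
n=26: →23(L), so W
n=27: →25(W), 24(W), 21(W), 20(W) — all W, so L
n=28: →26(W), 25(W), 22(W), 21(W) — all W, so L
n=29: →27(L), so W
n=30: →28(L), so W
n=31: →28(L), so W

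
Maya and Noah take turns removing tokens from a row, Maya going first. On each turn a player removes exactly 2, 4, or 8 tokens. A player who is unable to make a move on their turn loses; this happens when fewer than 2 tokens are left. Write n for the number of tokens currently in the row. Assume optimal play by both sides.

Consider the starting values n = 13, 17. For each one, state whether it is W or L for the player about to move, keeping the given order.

Work bottom-up. With no move the player to move loses. Otherwise the position is W if at least one move leads to an L position for the opponent, and L if every move leads to a W.
n=0: no move → L
n=1: no move → L
n=2: reaches L-position 0 → W
n=3: reaches L-position 1 → W
n=4: reaches L-position 0 → W
n=5: reaches L-position 1 → W
n=6: only reaches 4(W), 2(W), all W → L
n=7: only reaches 5(W), 3(W), all W → L
n=8: reaches L-position 6 → W
n=9: reaches L-position 7 → W
n=10: reaches L-position 6 → W
n=11: reaches L-position 7 → W
n=12: only reaches 10(W), 8(W), 4(W), all W → L
n=13: only reaches 11(W), 9(W), 5(W), all W → L
n=14: reaches L-position 12 → W
n=15: reaches L-position 13 → W
n=16: reaches L-position 12 → W
n=17: reaches L-position 13 → W

13: L, 17: W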